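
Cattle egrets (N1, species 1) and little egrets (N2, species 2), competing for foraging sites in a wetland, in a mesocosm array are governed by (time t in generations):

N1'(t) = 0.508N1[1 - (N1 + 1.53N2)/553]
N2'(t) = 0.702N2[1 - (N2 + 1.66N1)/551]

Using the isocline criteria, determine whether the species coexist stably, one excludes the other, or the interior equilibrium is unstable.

unstable coexistence (outcome depends on initial conditions)

Compare the nullcline intercepts: K1/α12 = 553/1.53 = 361 < K2 = 551; K2/α21 = 551/1.66 = 332 < K1 = 553.
Since both are reversed, neither can invade when rare; the interior point is a saddle.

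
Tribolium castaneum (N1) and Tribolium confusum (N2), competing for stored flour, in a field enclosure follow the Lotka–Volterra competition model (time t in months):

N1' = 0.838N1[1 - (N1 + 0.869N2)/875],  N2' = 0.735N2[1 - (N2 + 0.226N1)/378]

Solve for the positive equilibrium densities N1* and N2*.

N1* ≈ 680, N2* ≈ 224

Setting both brackets to zero gives the nullclines N1 + 0.869N2 = 875 and 0.226N1 + N2 = 378.
Substituting N2 = 378 - 0.226N1 into the first: N1(1 - 0.869·0.226) = 875 - 0.869·378.
So N1* = 547/0.804 = 680, and then N2* = 378 - 0.226·680 = 224.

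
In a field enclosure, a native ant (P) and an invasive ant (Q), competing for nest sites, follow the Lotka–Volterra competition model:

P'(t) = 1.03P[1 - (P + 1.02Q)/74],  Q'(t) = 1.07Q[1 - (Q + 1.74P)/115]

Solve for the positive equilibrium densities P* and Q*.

P* ≈ 55.9, Q* ≈ 17.8

Setting both brackets to zero gives the nullclines P + 1.02Q = 74 and 1.74P + Q = 115.
Substituting Q = 115 - 1.74P into the first: P(1 - 1.02·1.74) = 74 - 1.02·115.
So P* = -43.3/-0.775 = 55.9, and then Q* = 115 - 1.74·55.9 = 17.8.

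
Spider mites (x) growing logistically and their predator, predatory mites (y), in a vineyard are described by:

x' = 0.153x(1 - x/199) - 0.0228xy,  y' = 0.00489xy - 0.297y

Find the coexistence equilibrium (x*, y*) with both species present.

From dy/dt = 0 with y > 0: 0.00489x* = 0.297, so x* = 60.7.
Substitute into dx/dt = 0: 0.153(1 - 60.7/199) = 0.0228y*.
The bracket is 0.695, giving y* = 0.106/0.0228 = 4.66.

x* ≈ 60.7, y* ≈ 4.66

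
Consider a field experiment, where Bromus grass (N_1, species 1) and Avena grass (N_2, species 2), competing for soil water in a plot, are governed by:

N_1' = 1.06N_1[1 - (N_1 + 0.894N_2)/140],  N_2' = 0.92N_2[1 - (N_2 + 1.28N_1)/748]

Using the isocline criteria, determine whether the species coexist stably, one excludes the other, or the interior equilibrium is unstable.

species 2 excludes species 1

Compare the nullcline intercepts: K1/α12 = 140/0.894 = 157 < K2 = 748; K2/α21 = 748/1.28 = 584 > K1 = 140.
Since the inequalities point opposite ways, species 2 can invade but species 1 cannot.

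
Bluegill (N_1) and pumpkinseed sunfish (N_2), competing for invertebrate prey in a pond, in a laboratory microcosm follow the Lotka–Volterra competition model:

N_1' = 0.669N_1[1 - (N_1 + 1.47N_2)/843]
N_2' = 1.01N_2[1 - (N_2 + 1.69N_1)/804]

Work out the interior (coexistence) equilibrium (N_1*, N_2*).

N_1* ≈ 228, N_2* ≈ 418

Setting both brackets to zero gives the nullclines N_1 + 1.47N_2 = 843 and 1.69N_1 + N_2 = 804.
Substituting N_2 = 804 - 1.69N_1 into the first: N_1(1 - 1.47·1.69) = 843 - 1.47·804.
So N_1* = -339/-1.48 = 228, and then N_2* = 804 - 1.69·228 = 418.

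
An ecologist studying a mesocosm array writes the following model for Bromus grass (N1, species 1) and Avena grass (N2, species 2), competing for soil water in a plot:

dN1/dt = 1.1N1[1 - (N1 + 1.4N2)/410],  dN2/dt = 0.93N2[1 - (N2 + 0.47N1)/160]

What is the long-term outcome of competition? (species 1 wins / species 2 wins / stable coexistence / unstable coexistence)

species 1 excludes species 2

Compare the nullcline intercepts: K1/α12 = 410/1.4 = 293 > K2 = 160; K2/α21 = 160/0.47 = 340 < K1 = 410.
Since the inequalities point opposite ways, species 1 can invade but species 2 cannot.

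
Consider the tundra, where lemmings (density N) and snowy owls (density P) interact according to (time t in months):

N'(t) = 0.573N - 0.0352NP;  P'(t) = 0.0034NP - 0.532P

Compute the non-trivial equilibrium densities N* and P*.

N* ≈ 156, P* ≈ 16.3

Set dP/dt = 0 with P > 0: 0.0034N - 0.532 = 0, so N* = 0.532/0.0034 = 156.
Set dN/dt = 0 with N > 0: 0.573 - 0.0352P = 0, so P* = 0.573/0.0352 = 16.3.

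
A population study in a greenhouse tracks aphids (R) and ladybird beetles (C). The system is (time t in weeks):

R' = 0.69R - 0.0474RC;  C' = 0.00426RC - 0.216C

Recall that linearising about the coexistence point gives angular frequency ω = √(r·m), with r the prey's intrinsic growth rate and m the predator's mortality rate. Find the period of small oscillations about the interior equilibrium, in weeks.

Here r = 0.69 and m = 0.216, so r·m = 0.149.
ω = √0.149 = 0.386 per week, hence T = 2π/ω ≈ 16.3 weeks.

T ≈ 16.3 weeks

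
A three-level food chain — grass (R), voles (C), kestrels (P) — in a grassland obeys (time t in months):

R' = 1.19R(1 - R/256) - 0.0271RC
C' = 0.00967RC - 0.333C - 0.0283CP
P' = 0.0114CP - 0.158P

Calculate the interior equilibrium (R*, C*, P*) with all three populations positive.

From dP/dt = 0: 0.0114C* = 0.158, so C* = 13.9.
From dR/dt = 0: 1.19(1 - R*/256) = 0.0271·13.9, giving R* = 256·(1 - 0.316) = 175.
From dC/dt = 0: 0.00967·175 - 0.333 = 0.0283P*, so P* = 1.36/0.0283 = 48.1.

R* ≈ 175, C* ≈ 13.9, P* ≈ 48.1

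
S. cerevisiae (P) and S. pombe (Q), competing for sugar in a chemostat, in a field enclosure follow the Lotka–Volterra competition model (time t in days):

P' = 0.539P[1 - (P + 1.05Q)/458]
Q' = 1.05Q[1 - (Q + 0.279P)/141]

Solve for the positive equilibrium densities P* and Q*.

P* ≈ 438, Q* ≈ 18.7

Setting both brackets to zero gives the nullclines P + 1.05Q = 458 and 0.279P + Q = 141.
Substituting Q = 141 - 0.279P into the first: P(1 - 1.05·0.279) = 458 - 1.05·141.
So P* = 310/0.707 = 438, and then Q* = 141 - 0.279·438 = 18.7.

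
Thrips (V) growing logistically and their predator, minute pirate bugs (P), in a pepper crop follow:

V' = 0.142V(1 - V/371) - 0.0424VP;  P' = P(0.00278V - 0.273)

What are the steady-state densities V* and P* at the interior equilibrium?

V* ≈ 98.2, P* ≈ 2.46

From dP/dt = 0 with P > 0: 0.00278V* = 0.273, so V* = 98.2.
Substitute into dV/dt = 0: 0.142(1 - 98.2/371) = 0.0424P*.
The bracket is 0.735, giving P* = 0.104/0.0424 = 2.46.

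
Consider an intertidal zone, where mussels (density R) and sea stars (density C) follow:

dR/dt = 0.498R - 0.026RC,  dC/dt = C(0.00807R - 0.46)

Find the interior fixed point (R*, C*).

Set dC/dt = 0 with C > 0: 0.00807R - 0.46 = 0, so R* = 0.46/0.00807 = 57.
Set dR/dt = 0 with R > 0: 0.498 - 0.026C = 0, so C* = 0.498/0.026 = 19.2.

R* ≈ 57, C* ≈ 19.2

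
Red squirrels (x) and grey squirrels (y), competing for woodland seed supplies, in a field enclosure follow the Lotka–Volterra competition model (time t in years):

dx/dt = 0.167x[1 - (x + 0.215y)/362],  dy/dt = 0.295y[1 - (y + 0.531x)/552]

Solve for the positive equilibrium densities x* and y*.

Setting both brackets to zero gives the nullclines x + 0.215y = 362 and 0.531x + y = 552.
Substituting y = 552 - 0.531x into the first: x(1 - 0.215·0.531) = 362 - 0.215·552.
So x* = 243/0.886 = 275, and then y* = 552 - 0.531·275 = 406.

x* ≈ 275, y* ≈ 406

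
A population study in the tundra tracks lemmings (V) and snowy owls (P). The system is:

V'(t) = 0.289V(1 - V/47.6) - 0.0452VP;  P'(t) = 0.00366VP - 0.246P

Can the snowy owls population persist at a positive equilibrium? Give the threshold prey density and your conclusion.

The predator equation gives dP/dt > 0 only when V > 0.246/0.00366 = 67.2.
Without the predator, V → K = 47.6. Since 47.6 < 67.2, the predator cannot invade.

Threshold V = 67.2; K < 67.2, so no, the predator goes extinct.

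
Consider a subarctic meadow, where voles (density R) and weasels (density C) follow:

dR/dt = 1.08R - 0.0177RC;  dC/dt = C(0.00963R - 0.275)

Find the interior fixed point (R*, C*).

Set dC/dt = 0 with C > 0: 0.00963R - 0.275 = 0, so R* = 0.275/0.00963 = 28.6.
Set dR/dt = 0 with R > 0: 1.08 - 0.0177C = 0, so C* = 1.08/0.0177 = 61.

R* ≈ 28.6, C* ≈ 61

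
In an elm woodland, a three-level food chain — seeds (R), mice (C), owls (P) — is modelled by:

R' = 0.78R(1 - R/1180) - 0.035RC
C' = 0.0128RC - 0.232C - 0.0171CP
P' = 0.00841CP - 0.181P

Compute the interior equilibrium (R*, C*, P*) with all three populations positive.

From dP/dt = 0: 0.00841C* = 0.181, so C* = 21.5.
From dR/dt = 0: 0.78(1 - R*/1180) = 0.035·21.5, giving R* = 1180·(1 - 0.966) = 40.4.
From dC/dt = 0: 0.0128·40.4 - 0.232 = 0.0171P*, so P* = 0.286/0.0171 = 16.7.

R* ≈ 40.4, C* ≈ 21.5, P* ≈ 16.7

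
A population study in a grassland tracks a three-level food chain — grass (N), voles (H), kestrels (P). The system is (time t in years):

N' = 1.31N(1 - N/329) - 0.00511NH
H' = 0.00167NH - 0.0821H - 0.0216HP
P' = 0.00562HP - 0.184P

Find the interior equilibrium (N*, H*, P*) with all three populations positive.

From dP/dt = 0: 0.00562H* = 0.184, so H* = 32.7.
From dN/dt = 0: 1.31(1 - N*/329) = 0.00511·32.7, giving N* = 329·(1 - 0.128) = 287.
From dH/dt = 0: 0.00167·287 - 0.0821 = 0.0216P*, so P* = 0.397/0.0216 = 18.4.

N* ≈ 287, H* ≈ 32.7, P* ≈ 18.4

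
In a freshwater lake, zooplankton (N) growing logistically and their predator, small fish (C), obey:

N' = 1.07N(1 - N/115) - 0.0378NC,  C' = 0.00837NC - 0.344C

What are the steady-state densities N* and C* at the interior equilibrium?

N* ≈ 41.1, C* ≈ 18.2

From dC/dt = 0 with C > 0: 0.00837N* = 0.344, so N* = 41.1.
Substitute into dN/dt = 0: 1.07(1 - 41.1/115) = 0.0378C*.
The bracket is 0.643, giving C* = 0.688/0.0378 = 18.2.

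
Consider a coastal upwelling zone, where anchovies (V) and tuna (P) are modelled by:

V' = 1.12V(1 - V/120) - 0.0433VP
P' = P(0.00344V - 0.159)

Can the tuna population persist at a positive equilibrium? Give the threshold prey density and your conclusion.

The predator equation gives dP/dt > 0 only when V > 0.159/0.00344 = 46.2.
Without the predator, V → K = 120. Since 120 > 46.2, the predator can invade and persist.

Threshold V = 46.2; K > 46.2, so yes, the predator persists.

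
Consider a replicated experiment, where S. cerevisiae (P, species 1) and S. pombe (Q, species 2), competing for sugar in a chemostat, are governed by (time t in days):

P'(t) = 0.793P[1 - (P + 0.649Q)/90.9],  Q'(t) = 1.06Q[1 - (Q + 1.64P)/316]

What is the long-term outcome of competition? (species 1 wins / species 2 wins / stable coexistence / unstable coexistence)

Compare the nullcline intercepts: K1/α12 = 90.9/0.649 = 140 < K2 = 316; K2/α21 = 316/1.64 = 193 > K1 = 90.9.
Since the inequalities point opposite ways, species 2 can invade but species 1 cannot.

species 2 excludes species 1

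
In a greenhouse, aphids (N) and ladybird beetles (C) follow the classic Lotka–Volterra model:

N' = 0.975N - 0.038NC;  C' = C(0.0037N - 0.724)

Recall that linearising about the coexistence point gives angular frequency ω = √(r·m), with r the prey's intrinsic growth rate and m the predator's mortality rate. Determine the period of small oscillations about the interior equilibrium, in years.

Here r = 0.975 and m = 0.724, so r·m = 0.706.
ω = √0.706 = 0.84 per year, hence T = 2π/ω ≈ 7.48 years.

T ≈ 7.48 years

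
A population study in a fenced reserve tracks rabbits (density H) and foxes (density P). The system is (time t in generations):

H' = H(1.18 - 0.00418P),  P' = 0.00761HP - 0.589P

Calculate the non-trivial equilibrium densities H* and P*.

H* ≈ 77.4, P* ≈ 282

Set dP/dt = 0 with P > 0: 0.00761H - 0.589 = 0, so H* = 0.589/0.00761 = 77.4.
Set dH/dt = 0 with H > 0: 1.18 - 0.00418P = 0, so P* = 1.18/0.00418 = 282.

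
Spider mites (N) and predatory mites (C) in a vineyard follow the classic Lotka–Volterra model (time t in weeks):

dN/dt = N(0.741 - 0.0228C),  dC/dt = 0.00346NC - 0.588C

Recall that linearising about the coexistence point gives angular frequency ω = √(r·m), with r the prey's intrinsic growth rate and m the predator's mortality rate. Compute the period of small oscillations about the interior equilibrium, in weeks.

T ≈ 9.52 weeks

Here r = 0.741 and m = 0.588, so r·m = 0.436.
ω = √0.436 = 0.66 per week, hence T = 2π/ω ≈ 9.52 weeks.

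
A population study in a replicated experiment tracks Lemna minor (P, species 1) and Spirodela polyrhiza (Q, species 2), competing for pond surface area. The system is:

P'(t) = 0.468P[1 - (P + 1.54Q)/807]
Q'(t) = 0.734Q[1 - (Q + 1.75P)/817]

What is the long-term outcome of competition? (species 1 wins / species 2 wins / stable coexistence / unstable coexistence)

Compare the nullcline intercepts: K1/α12 = 807/1.54 = 524 < K2 = 817; K2/α21 = 817/1.75 = 467 < K1 = 807.
Since both are reversed, neither can invade when rare; the interior point is a saddle.

unstable coexistence (outcome depends on initial conditions)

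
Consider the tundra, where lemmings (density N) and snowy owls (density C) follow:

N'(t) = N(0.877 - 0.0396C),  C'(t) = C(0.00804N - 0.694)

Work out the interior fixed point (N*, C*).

N* ≈ 86.3, C* ≈ 22.1

Set dC/dt = 0 with C > 0: 0.00804N - 0.694 = 0, so N* = 0.694/0.00804 = 86.3.
Set dN/dt = 0 with N > 0: 0.877 - 0.0396C = 0, so C* = 0.877/0.0396 = 22.1.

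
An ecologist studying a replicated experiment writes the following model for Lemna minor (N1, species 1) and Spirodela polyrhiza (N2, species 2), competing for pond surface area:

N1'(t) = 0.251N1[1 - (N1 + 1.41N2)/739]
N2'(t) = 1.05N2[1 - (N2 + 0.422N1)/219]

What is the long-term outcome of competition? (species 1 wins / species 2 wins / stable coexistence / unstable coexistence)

species 1 excludes species 2

Compare the nullcline intercepts: K1/α12 = 739/1.41 = 524 > K2 = 219; K2/α21 = 219/0.422 = 519 < K1 = 739.
Since the inequalities point opposite ways, species 1 can invade but species 2 cannot.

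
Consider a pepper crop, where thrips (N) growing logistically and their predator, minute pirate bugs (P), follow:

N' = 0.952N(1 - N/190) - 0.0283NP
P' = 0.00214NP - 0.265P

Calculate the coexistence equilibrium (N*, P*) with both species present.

N* ≈ 124, P* ≈ 11.7

From dP/dt = 0 with P > 0: 0.00214N* = 0.265, so N* = 124.
Substitute into dN/dt = 0: 0.952(1 - 124/190) = 0.0283P*.
The bracket is 0.348, giving P* = 0.332/0.0283 = 11.7.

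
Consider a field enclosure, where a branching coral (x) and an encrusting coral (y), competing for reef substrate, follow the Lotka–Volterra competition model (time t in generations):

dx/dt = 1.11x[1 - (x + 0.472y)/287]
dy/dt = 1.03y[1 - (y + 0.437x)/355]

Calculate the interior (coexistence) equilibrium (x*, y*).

x* ≈ 150, y* ≈ 289

Setting both brackets to zero gives the nullclines x + 0.472y = 287 and 0.437x + y = 355.
Substituting y = 355 - 0.437x into the first: x(1 - 0.472·0.437) = 287 - 0.472·355.
So x* = 119/0.794 = 150, and then y* = 355 - 0.437·150 = 289.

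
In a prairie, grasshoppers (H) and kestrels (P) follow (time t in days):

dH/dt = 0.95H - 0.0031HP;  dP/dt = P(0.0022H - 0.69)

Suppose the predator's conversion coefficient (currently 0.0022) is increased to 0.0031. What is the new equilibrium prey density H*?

H* ≈ 223

At the interior fixed point, setting dP/dt = 0 with P > 0 fixes H* = (predator death rate)/(HP coefficient) — independent of the other coefficients.
With the change, H* = 0.69/0.0031 = 223; it falls from 314.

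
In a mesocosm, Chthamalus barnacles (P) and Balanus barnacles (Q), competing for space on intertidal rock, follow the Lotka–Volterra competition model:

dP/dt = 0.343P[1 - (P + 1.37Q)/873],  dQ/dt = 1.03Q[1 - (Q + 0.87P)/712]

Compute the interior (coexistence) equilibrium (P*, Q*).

P* ≈ 534, Q* ≈ 248

Setting both brackets to zero gives the nullclines P + 1.37Q = 873 and 0.87P + Q = 712.
Substituting Q = 712 - 0.87P into the first: P(1 - 1.37·0.87) = 873 - 1.37·712.
So P* = -102/-0.192 = 534, and then Q* = 712 - 0.87·534 = 248.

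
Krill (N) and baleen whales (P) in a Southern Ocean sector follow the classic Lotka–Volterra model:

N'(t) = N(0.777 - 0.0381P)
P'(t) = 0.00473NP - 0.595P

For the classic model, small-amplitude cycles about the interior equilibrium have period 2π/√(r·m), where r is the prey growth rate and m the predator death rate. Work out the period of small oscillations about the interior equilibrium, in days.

T ≈ 9.24 days

Here r = 0.777 and m = 0.595, so r·m = 0.462.
ω = √0.462 = 0.68 per day, hence T = 2π/ω ≈ 9.24 days.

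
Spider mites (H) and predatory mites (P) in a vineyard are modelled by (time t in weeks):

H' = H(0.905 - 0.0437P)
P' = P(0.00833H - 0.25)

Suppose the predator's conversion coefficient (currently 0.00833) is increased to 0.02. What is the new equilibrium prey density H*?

At the interior fixed point, setting dP/dt = 0 with P > 0 fixes H* = (predator death rate)/(HP coefficient) — independent of the other coefficients.
With the change, H* = 0.25/0.02 = 12.5; it falls from 30.

H* ≈ 12.5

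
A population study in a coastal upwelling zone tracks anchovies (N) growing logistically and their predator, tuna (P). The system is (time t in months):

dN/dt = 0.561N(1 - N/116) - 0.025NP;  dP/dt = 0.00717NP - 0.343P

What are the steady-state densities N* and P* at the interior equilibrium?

N* ≈ 47.8, P* ≈ 13.2

From dP/dt = 0 with P > 0: 0.00717N* = 0.343, so N* = 47.8.
Substitute into dN/dt = 0: 0.561(1 - 47.8/116) = 0.025P*.
The bracket is 0.588, giving P* = 0.33/0.025 = 13.2.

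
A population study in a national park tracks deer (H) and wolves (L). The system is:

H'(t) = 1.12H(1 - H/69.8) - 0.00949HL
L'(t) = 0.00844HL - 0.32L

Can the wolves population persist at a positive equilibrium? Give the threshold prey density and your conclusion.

Threshold H = 37.9; K > 37.9, so yes, the predator persists.

The predator equation gives dL/dt > 0 only when H > 0.32/0.00844 = 37.9.
Without the predator, H → K = 69.8. Since 69.8 > 37.9, the predator can invade and persist.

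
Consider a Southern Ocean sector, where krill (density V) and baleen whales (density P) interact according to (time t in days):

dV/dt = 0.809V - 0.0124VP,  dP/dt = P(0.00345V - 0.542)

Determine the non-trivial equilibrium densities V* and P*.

Set dP/dt = 0 with P > 0: 0.00345V - 0.542 = 0, so V* = 0.542/0.00345 = 157.
Set dV/dt = 0 with V > 0: 0.809 - 0.0124P = 0, so P* = 0.809/0.0124 = 65.2.

V* ≈ 157, P* ≈ 65.2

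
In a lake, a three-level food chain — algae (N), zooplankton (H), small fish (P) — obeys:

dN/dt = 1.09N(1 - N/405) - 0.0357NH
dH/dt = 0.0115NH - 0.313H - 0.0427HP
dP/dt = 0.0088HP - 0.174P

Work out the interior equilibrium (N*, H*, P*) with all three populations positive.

From dP/dt = 0: 0.0088H* = 0.174, so H* = 19.8.
From dN/dt = 0: 1.09(1 - N*/405) = 0.0357·19.8, giving N* = 405·(1 - 0.648) = 143.
From dH/dt = 0: 0.0115·143 - 0.313 = 0.0427P*, so P* = 1.33/0.0427 = 31.1.

N* ≈ 143, H* ≈ 19.8, P* ≈ 31.1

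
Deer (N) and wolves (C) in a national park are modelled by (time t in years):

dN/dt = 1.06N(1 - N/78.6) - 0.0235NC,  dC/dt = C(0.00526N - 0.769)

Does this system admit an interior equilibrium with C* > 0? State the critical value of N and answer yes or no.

Threshold N = 146; K < 146, so no, the predator goes extinct.

The predator equation gives dC/dt > 0 only when N > 0.769/0.00526 = 146.
Without the predator, N → K = 78.6. Since 78.6 < 146, the predator cannot invade.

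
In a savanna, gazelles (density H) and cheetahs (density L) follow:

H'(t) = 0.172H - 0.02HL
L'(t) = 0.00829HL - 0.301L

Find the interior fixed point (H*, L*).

H* ≈ 36.3, L* ≈ 8.6

Set dL/dt = 0 with L > 0: 0.00829H - 0.301 = 0, so H* = 0.301/0.00829 = 36.3.
Set dH/dt = 0 with H > 0: 0.172 - 0.02L = 0, so L* = 0.172/0.02 = 8.6.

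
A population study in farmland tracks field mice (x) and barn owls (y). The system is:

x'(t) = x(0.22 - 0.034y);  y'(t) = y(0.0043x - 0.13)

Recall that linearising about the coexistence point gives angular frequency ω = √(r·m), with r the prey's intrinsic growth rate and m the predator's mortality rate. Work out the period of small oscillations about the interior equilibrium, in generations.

Here r = 0.22 and m = 0.13, so r·m = 0.0286.
ω = √0.0286 = 0.169 per generation, hence T = 2π/ω ≈ 37.2 generations.

T ≈ 37.2 generations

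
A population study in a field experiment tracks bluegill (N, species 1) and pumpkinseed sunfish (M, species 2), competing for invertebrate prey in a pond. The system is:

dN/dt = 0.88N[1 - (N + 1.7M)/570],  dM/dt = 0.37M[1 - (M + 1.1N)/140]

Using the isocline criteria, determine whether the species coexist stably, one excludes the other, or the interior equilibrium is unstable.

Compare the nullcline intercepts: K1/α12 = 570/1.7 = 335 > K2 = 140; K2/α21 = 140/1.1 = 127 < K1 = 570.
Since the inequalities point opposite ways, species 1 can invade but species 2 cannot.

species 1 excludes species 2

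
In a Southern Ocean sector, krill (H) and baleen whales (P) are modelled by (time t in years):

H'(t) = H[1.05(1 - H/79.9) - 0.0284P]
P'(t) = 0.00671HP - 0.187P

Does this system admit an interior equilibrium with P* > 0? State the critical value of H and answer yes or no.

The predator equation gives dP/dt > 0 only when H > 0.187/0.00671 = 27.9.
Without the predator, H → K = 79.9. Since 79.9 > 27.9, the predator can invade and persist.

Threshold H = 27.9; K > 27.9, so yes, the predator persists.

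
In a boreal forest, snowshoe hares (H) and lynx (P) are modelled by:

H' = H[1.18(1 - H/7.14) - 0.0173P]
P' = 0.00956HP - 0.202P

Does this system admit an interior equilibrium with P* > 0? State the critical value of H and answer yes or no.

Threshold H = 21.1; K < 21.1, so no, the predator goes extinct.

The predator equation gives dP/dt > 0 only when H > 0.202/0.00956 = 21.1.
Without the predator, H → K = 7.14. Since 7.14 < 21.1, the predator cannot invade.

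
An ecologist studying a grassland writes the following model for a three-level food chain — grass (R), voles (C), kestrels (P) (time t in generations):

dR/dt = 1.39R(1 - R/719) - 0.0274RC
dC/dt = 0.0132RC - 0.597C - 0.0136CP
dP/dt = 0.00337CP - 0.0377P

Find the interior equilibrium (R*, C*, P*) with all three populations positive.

R* ≈ 560, C* ≈ 11.2, P* ≈ 500

From dP/dt = 0: 0.00337C* = 0.0377, so C* = 11.2.
From dR/dt = 0: 1.39(1 - R*/719) = 0.0274·11.2, giving R* = 719·(1 - 0.221) = 560.
From dC/dt = 0: 0.0132·560 - 0.597 = 0.0136P*, so P* = 6.8/0.0136 = 500.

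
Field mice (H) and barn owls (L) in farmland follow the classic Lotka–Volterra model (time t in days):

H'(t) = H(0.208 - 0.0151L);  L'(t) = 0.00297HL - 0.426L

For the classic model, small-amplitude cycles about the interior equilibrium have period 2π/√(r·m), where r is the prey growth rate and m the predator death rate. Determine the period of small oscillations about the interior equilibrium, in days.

Here r = 0.208 and m = 0.426, so r·m = 0.0886.
ω = √0.0886 = 0.298 per day, hence T = 2π/ω ≈ 21.1 days.

T ≈ 21.1 days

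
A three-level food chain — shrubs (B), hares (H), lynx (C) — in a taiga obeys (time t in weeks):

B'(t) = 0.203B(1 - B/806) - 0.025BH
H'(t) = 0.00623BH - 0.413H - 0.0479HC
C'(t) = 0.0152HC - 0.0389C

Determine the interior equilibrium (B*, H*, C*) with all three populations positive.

B* ≈ 552, H* ≈ 2.56, C* ≈ 63.2

From dC/dt = 0: 0.0152H* = 0.0389, so H* = 2.56.
From dB/dt = 0: 0.203(1 - B*/806) = 0.025·2.56, giving B* = 806·(1 - 0.315) = 552.
From dH/dt = 0: 0.00623·552 - 0.413 = 0.0479C*, so C* = 3.03/0.0479 = 63.2.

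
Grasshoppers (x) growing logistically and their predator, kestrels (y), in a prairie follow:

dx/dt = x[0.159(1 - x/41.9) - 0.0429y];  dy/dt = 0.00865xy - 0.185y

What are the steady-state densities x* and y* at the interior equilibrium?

From dy/dt = 0 with y > 0: 0.00865x* = 0.185, so x* = 21.4.
Substitute into dx/dt = 0: 0.159(1 - 21.4/41.9) = 0.0429y*.
The bracket is 0.49, giving y* = 0.0778/0.0429 = 1.81.

x* ≈ 21.4, y* ≈ 1.81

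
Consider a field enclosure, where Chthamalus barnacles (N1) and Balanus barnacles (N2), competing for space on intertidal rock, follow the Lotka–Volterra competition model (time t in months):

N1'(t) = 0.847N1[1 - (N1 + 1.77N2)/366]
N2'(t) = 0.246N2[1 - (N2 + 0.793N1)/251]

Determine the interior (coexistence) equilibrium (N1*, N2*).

Setting both brackets to zero gives the nullclines N1 + 1.77N2 = 366 and 0.793N1 + N2 = 251.
Substituting N2 = 251 - 0.793N1 into the first: N1(1 - 1.77·0.793) = 366 - 1.77·251.
So N1* = -78.3/-0.404 = 194, and then N2* = 251 - 0.793·194 = 97.2.

N1* ≈ 194, N2* ≈ 97.2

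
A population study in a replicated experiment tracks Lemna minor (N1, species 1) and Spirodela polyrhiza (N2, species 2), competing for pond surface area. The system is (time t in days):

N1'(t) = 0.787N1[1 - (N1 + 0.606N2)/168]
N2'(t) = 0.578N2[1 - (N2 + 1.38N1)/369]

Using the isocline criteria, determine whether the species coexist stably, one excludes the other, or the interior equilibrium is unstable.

species 2 excludes species 1

Compare the nullcline intercepts: K1/α12 = 168/0.606 = 277 < K2 = 369; K2/α21 = 369/1.38 = 267 > K1 = 168.
Since the inequalities point opposite ways, species 2 can invade but species 1 cannot.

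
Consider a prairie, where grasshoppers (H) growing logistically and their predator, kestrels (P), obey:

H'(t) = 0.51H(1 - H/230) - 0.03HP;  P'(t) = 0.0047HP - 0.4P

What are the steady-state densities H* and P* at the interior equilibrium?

H* ≈ 85.1, P* ≈ 10.7

From dP/dt = 0 with P > 0: 0.0047H* = 0.4, so H* = 85.1.
Substitute into dH/dt = 0: 0.51(1 - 85.1/230) = 0.03P*.
The bracket is 0.63, giving P* = 0.321/0.03 = 10.7.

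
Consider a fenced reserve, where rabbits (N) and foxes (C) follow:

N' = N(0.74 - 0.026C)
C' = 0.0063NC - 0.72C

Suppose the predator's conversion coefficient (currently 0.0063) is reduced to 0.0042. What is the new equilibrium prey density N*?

At the interior fixed point, setting dC/dt = 0 with C > 0 fixes N* = (predator death rate)/(NC coefficient) — independent of the other coefficients.
With the change, N* = 0.72/0.0042 = 171; it rises from 114.

N* ≈ 171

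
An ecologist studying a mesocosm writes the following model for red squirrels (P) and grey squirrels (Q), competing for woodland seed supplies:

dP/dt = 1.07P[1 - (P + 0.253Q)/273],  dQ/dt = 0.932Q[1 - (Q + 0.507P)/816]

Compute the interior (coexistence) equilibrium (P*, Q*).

P* ≈ 76.3, Q* ≈ 777

Setting both brackets to zero gives the nullclines P + 0.253Q = 273 and 0.507P + Q = 816.
Substituting Q = 816 - 0.507P into the first: P(1 - 0.253·0.507) = 273 - 0.253·816.
So P* = 66.6/0.872 = 76.3, and then Q* = 816 - 0.507·76.3 = 777.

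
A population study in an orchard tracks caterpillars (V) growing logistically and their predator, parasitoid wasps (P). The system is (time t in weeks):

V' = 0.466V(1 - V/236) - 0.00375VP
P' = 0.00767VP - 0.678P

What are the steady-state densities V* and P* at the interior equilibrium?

From dP/dt = 0 with P > 0: 0.00767V* = 0.678, so V* = 88.4.
Substitute into dV/dt = 0: 0.466(1 - 88.4/236) = 0.00375P*.
The bracket is 0.625, giving P* = 0.291/0.00375 = 77.7.

V* ≈ 88.4, P* ≈ 77.7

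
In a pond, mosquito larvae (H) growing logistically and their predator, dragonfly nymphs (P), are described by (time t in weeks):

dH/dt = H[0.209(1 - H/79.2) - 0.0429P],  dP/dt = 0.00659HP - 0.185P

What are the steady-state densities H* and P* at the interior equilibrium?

H* ≈ 28.1, P* ≈ 3.14

From dP/dt = 0 with P > 0: 0.00659H* = 0.185, so H* = 28.1.
Substitute into dH/dt = 0: 0.209(1 - 28.1/79.2) = 0.0429P*.
The bracket is 0.646, giving P* = 0.135/0.0429 = 3.14.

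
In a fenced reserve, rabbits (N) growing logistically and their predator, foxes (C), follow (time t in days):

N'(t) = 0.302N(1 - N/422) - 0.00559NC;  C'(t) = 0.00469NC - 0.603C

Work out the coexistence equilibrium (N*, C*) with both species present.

N* ≈ 129, C* ≈ 37.6

From dC/dt = 0 with C > 0: 0.00469N* = 0.603, so N* = 129.
Substitute into dN/dt = 0: 0.302(1 - 129/422) = 0.00559C*.
The bracket is 0.695, giving C* = 0.21/0.00559 = 37.6.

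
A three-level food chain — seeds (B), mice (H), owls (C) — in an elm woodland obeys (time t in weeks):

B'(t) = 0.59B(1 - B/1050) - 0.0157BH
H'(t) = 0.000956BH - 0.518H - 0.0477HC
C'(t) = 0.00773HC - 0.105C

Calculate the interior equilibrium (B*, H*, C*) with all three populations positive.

B* ≈ 670, H* ≈ 13.6, C* ≈ 2.58

From dC/dt = 0: 0.00773H* = 0.105, so H* = 13.6.
From dB/dt = 0: 0.59(1 - B*/1050) = 0.0157·13.6, giving B* = 1050·(1 - 0.361) = 670.
From dH/dt = 0: 0.000956·670 - 0.518 = 0.0477C*, so C* = 0.123/0.0477 = 2.58.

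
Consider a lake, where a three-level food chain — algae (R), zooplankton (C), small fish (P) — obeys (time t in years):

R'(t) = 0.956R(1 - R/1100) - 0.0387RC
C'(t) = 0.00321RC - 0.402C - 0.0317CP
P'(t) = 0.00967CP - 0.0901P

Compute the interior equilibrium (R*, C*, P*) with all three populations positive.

From dP/dt = 0: 0.00967C* = 0.0901, so C* = 9.32.
From dR/dt = 0: 0.956(1 - R*/1100) = 0.0387·9.32, giving R* = 1100·(1 - 0.377) = 685.
From dC/dt = 0: 0.00321·685 - 0.402 = 0.0317P*, so P* = 1.8/0.0317 = 56.7.

R* ≈ 685, C* ≈ 9.32, P* ≈ 56.7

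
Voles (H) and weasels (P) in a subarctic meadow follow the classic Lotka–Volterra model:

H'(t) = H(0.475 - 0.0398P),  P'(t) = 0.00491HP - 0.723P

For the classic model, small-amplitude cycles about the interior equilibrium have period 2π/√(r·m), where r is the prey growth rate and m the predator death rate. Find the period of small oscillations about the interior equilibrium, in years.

Here r = 0.475 and m = 0.723, so r·m = 0.343.
ω = √0.343 = 0.586 per year, hence T = 2π/ω ≈ 10.7 years.

T ≈ 10.7 years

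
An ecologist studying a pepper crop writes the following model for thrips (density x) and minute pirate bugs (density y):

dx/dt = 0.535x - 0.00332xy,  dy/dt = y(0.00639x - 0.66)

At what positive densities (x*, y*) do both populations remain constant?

x* ≈ 103, y* ≈ 161

Set dy/dt = 0 with y > 0: 0.00639x - 0.66 = 0, so x* = 0.66/0.00639 = 103.
Set dx/dt = 0 with x > 0: 0.535 - 0.00332y = 0, so y* = 0.535/0.00332 = 161.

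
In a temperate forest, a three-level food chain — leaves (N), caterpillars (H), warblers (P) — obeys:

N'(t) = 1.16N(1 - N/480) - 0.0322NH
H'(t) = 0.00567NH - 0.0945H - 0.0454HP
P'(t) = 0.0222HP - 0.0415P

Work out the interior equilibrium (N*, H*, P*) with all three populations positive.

From dP/dt = 0: 0.0222H* = 0.0415, so H* = 1.87.
From dN/dt = 0: 1.16(1 - N*/480) = 0.0322·1.87, giving N* = 480·(1 - 0.0519) = 455.
From dH/dt = 0: 0.00567·455 - 0.0945 = 0.0454P*, so P* = 2.49/0.0454 = 54.8.

N* ≈ 455, H* ≈ 1.87, P* ≈ 54.8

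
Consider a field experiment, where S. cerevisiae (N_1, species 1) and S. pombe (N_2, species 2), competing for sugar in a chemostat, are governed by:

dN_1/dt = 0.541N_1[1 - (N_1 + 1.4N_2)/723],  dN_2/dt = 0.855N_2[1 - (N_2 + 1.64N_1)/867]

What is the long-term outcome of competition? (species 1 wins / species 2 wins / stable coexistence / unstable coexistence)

Compare the nullcline intercepts: K1/α12 = 723/1.4 = 516 < K2 = 867; K2/α21 = 867/1.64 = 529 < K1 = 723.
Since both are reversed, neither can invade when rare; the interior point is a saddle.

unstable coexistence (outcome depends on initial conditions)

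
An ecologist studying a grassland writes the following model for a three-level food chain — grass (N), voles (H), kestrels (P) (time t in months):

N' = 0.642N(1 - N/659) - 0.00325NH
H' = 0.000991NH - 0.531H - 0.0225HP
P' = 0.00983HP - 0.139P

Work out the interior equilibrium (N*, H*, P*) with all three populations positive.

From dP/dt = 0: 0.00983H* = 0.139, so H* = 14.1.
From dN/dt = 0: 0.642(1 - N*/659) = 0.00325·14.1, giving N* = 659·(1 - 0.0716) = 612.
From dH/dt = 0: 0.000991·612 - 0.531 = 0.0225P*, so P* = 0.0753/0.0225 = 3.35.

N* ≈ 612, H* ≈ 14.1, P* ≈ 3.35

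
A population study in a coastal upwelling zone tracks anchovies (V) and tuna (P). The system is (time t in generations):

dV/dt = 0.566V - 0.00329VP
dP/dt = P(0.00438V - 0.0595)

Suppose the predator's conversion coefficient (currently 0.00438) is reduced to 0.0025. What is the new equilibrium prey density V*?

At the interior fixed point, setting dP/dt = 0 with P > 0 fixes V* = (predator death rate)/(VP coefficient) — independent of the other coefficients.
With the change, V* = 0.0595/0.0025 = 23.8; it rises from 13.6.

V* ≈ 23.8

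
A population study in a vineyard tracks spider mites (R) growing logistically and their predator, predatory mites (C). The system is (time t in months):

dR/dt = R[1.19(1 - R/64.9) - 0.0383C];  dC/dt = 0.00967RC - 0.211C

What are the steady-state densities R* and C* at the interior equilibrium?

R* ≈ 21.8, C* ≈ 20.6

From dC/dt = 0 with C > 0: 0.00967R* = 0.211, so R* = 21.8.
Substitute into dR/dt = 0: 1.19(1 - 21.8/64.9) = 0.0383C*.
The bracket is 0.664, giving C* = 0.79/0.0383 = 20.6.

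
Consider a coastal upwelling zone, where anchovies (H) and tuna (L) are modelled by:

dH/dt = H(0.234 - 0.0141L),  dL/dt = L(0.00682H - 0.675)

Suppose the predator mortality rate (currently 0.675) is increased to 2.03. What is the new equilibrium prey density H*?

At the interior fixed point, setting dL/dt = 0 with L > 0 fixes H* = (predator death rate)/(HL coefficient) — independent of the other coefficients.
With the change, H* = 2.03/0.00682 = 298; it rises from 99.

H* ≈ 298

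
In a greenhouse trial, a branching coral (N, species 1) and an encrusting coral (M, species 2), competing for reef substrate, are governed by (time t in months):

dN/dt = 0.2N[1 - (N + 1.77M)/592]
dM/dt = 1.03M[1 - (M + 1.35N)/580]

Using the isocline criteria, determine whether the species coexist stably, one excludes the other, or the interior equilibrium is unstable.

Compare the nullcline intercepts: K1/α12 = 592/1.77 = 334 < K2 = 580; K2/α21 = 580/1.35 = 430 < K1 = 592.
Since both are reversed, neither can invade when rare; the interior point is a saddle.

unstable coexistence (outcome depends on initial conditions)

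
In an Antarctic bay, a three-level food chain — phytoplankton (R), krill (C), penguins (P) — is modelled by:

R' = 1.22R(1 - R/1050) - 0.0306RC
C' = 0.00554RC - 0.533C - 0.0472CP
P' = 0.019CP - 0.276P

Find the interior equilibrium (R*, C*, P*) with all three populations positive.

R* ≈ 667, C* ≈ 14.5, P* ≈ 67

From dP/dt = 0: 0.019C* = 0.276, so C* = 14.5.
From dR/dt = 0: 1.22(1 - R*/1050) = 0.0306·14.5, giving R* = 1050·(1 - 0.364) = 667.
From dC/dt = 0: 0.00554·667 - 0.533 = 0.0472P*, so P* = 3.16/0.0472 = 67.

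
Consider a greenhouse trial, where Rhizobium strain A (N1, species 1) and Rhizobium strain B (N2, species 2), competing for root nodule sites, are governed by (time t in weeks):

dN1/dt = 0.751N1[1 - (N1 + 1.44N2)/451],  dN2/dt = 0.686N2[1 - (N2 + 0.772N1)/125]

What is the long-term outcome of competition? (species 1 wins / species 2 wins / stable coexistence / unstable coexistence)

Compare the nullcline intercepts: K1/α12 = 451/1.44 = 313 > K2 = 125; K2/α21 = 125/0.772 = 162 < K1 = 451.
Since the inequalities point opposite ways, species 1 can invade but species 2 cannot.

species 1 excludes species 2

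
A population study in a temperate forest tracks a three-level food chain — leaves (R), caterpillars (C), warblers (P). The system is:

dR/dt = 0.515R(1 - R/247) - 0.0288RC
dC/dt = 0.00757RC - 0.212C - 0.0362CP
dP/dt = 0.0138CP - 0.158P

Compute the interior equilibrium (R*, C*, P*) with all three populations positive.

R* ≈ 88.9, C* ≈ 11.4, P* ≈ 12.7

From dP/dt = 0: 0.0138C* = 0.158, so C* = 11.4.
From dR/dt = 0: 0.515(1 - R*/247) = 0.0288·11.4, giving R* = 247·(1 - 0.64) = 88.9.
From dC/dt = 0: 0.00757·88.9 - 0.212 = 0.0362P*, so P* = 0.461/0.0362 = 12.7.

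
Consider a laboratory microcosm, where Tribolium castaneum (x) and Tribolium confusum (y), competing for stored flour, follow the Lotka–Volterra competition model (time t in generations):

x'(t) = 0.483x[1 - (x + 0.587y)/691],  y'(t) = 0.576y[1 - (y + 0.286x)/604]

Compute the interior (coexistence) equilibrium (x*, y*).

Setting both brackets to zero gives the nullclines x + 0.587y = 691 and 0.286x + y = 604.
Substituting y = 604 - 0.286x into the first: x(1 - 0.587·0.286) = 691 - 0.587·604.
So x* = 336/0.832 = 404, and then y* = 604 - 0.286·404 = 488.

x* ≈ 404, y* ≈ 488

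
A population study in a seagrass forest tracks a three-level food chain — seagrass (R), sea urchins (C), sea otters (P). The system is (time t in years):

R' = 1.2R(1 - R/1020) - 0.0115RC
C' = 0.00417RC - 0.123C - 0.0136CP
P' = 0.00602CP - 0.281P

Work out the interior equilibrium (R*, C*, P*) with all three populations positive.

From dP/dt = 0: 0.00602C* = 0.281, so C* = 46.7.
From dR/dt = 0: 1.2(1 - R*/1020) = 0.0115·46.7, giving R* = 1020·(1 - 0.447) = 564.
From dC/dt = 0: 0.00417·564 - 0.123 = 0.0136P*, so P* = 2.23/0.0136 = 164.

R* ≈ 564, C* ≈ 46.7, P* ≈ 164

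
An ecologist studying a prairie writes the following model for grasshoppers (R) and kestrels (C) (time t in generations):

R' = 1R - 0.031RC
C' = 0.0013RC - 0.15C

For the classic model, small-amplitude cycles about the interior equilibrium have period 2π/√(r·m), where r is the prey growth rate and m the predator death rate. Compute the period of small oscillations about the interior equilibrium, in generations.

Here r = 1 and m = 0.15, so r·m = 0.15.
ω = √0.15 = 0.387 per generation, hence T = 2π/ω ≈ 16.2 generations.

T ≈ 16.2 generations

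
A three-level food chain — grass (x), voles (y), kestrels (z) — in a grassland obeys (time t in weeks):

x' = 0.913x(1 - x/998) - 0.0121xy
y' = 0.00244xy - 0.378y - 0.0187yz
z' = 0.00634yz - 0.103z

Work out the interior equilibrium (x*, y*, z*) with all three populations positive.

From dz/dt = 0: 0.00634y* = 0.103, so y* = 16.2.
From dx/dt = 0: 0.913(1 - x*/998) = 0.0121·16.2, giving x* = 998·(1 - 0.215) = 783.
From dy/dt = 0: 0.00244·783 - 0.378 = 0.0187z*, so z* = 1.53/0.0187 = 82.

x* ≈ 783, y* ≈ 16.2, z* ≈ 82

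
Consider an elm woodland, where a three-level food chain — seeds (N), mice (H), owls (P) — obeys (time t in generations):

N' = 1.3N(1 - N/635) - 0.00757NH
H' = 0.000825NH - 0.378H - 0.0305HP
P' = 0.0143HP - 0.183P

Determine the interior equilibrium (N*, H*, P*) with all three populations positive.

From dP/dt = 0: 0.0143H* = 0.183, so H* = 12.8.
From dN/dt = 0: 1.3(1 - N*/635) = 0.00757·12.8, giving N* = 635·(1 - 0.0745) = 588.
From dH/dt = 0: 0.000825·588 - 0.378 = 0.0305P*, so P* = 0.107/0.0305 = 3.5.

N* ≈ 588, H* ≈ 12.8, P* ≈ 3.5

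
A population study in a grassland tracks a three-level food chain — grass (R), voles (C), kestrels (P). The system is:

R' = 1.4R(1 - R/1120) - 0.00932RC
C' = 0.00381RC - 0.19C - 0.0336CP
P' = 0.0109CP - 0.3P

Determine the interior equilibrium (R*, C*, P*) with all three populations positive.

From dP/dt = 0: 0.0109C* = 0.3, so C* = 27.5.
From dR/dt = 0: 1.4(1 - R*/1120) = 0.00932·27.5, giving R* = 1120·(1 - 0.183) = 915.
From dC/dt = 0: 0.00381·915 - 0.19 = 0.0336P*, so P* = 3.3/0.0336 = 98.1.

R* ≈ 915, C* ≈ 27.5, P* ≈ 98.1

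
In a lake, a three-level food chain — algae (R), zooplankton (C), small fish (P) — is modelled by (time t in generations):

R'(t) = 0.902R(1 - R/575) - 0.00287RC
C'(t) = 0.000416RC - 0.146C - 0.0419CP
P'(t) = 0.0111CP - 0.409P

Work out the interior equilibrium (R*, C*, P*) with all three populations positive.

From dP/dt = 0: 0.0111C* = 0.409, so C* = 36.8.
From dR/dt = 0: 0.902(1 - R*/575) = 0.00287·36.8, giving R* = 575·(1 - 0.117) = 508.
From dC/dt = 0: 0.000416·508 - 0.146 = 0.0419P*, so P* = 0.0652/0.0419 = 1.56.

R* ≈ 508, C* ≈ 36.8, P* ≈ 1.56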